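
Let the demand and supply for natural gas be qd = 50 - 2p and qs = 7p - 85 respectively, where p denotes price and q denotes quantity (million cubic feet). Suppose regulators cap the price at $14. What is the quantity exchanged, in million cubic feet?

Setting quantity demanded equal to quantity supplied, 50 - 2p = 7p - 85, gives p* = 15 and q* = 20.
Since 14 < 15, the ceiling is binding.
At p = 14: qd = 50 - 2·14 = 22 and qs = 7·14 - 85 = 13.
The quantity actually transacted is the short side, supply: 13.

13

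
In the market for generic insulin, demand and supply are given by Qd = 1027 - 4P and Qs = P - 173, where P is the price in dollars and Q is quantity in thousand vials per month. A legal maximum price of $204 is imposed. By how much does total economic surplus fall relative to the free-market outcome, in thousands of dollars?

810

Equilibrium: 1027 - 4P = P - 173, so 1200 = 5P and P* = 240, Q* = 67.
Because the ceiling (204) lies below the market-clearing price, it is binding.
At P = 204: Qd = 1027 - 4·204 = 211 and Qs = 204 - 173 = 31.
Quantity traded falls to 31. At Q = 31 the demand price is (1027 - 31)/4 = 249 and the supply price is 173 + 31 = 204.
Deadweight loss = ½ · (249 - 204) · (67 - 31) = ½ · 45 · 36 = 810.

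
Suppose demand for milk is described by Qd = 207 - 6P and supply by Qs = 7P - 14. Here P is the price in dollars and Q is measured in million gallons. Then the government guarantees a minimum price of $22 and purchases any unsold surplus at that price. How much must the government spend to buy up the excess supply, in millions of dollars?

1430

Equilibrium: 207 - 6P = 7P - 14, so 221 = 13P and P* = 17, Q* = 105.
Since 22 > 17, the floor is binding.
At P = 22: Qd = 207 - 6·22 = 75 and Qs = 7·22 - 14 = 140.
Surplus = Qs - Qd = 65.
Government expenditure = surplus × support price = 65 × 22 = 1430.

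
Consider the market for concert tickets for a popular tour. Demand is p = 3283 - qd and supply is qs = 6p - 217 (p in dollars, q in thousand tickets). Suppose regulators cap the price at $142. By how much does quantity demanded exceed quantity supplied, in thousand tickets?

2506

Rearranging demand gives qd = 3283 - p. Equilibrium: 3283 - p = 6p - 217, so 3500 = 7p and p* = 500, q* = 2783.
Because the ceiling (142) lies below the market-clearing price, it is binding.
At p = 142: qd = 3283 - 142 = 3141 and qs = 6·142 - 217 = 635.
Shortage = qd - qs = 3141 - 635 = 2506.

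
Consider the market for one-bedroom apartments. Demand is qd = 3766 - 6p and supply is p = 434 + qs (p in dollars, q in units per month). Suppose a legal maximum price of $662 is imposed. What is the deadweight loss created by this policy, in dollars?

0

Rearranging supply gives qs = p - 434. Equilibrium: 3766 - 6p = p - 434, so 4200 = 7p and p* = 600, q* = 166.
Since 662 is above p* = 600, the ceiling does not bind and the free-market outcome prevails.
Since the control does not bind, no trades are prevented and deadweight loss is zero.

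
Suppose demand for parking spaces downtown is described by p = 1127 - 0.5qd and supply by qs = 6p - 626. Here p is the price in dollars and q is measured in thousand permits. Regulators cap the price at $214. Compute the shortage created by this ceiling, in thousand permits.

Rearranging demand gives qd = 2254 - 2p. In a free market, 2254 - 2p = 6p - 626 gives the equilibrium p* = 360, q* = 1534.
Because the ceiling (214) lies below the market-clearing price, it is binding.
At p = 214: qd = 2254 - 2·214 = 1826 and qs = 6·214 - 626 = 658.
Shortage = qd - qs = 1826 - 658 = 1168.

1168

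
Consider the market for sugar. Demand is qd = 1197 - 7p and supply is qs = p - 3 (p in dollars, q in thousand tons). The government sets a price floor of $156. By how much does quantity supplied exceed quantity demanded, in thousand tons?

Setting quantity demanded equal to quantity supplied, 1197 - 7p = p - 3, gives p* = 150 and q* = 147.
Because the floor (156) lies above the market-clearing price, it is binding.
At p = 156: qd = 1197 - 7·156 = 105 and qs = 156 - 3 = 153.
Surplus = qs - qd = 153 - 105 = 48.

48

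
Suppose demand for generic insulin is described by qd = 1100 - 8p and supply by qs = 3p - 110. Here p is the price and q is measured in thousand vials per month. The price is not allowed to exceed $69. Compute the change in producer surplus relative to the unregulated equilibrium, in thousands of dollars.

-6498.5

In a free market, 1100 - 8p = 3p - 110 gives the equilibrium p* = 110, q* = 220.
Because the ceiling (69) lies below the market-clearing price, it is binding.
At p = 69: qd = 1100 - 8·69 = 548 and qs = 3·69 - 110 = 97.
Producer surplus without the control is ½ · (110 - 110/3) · 220 = 24200/3.
With the ceiling, producers sell 97 units at 69, so PS = ½ · (69 - 110/3) · 97 = 9409/6.
Change in producer surplus = 9409/6 - 24200/3 = -6498.5.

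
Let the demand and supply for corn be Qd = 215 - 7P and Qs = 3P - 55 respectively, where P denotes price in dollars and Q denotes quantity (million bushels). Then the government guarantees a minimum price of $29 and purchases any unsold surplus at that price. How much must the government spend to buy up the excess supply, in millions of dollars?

580

In a free market, 215 - 7P = 3P - 55 gives the equilibrium P* = 27, Q* = 26.
Because the floor (29) lies above the market-clearing price, it is binding.
At P = 29: Qd = 215 - 7·29 = 12 and Qs = 3·29 - 55 = 32.
Surplus = Qs - Qd = 20.
Government expenditure = surplus × support price = 20 × 29 = 580.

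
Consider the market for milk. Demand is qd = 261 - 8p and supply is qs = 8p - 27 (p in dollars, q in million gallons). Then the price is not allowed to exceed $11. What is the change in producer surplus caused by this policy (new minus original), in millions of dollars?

In a free market, 261 - 8p = 8p - 27 gives the equilibrium p* = 18, q* = 117.
Since 11 < 18, the ceiling is binding.
At p = 11: qd = 261 - 8·11 = 173 and qs = 8·11 - 27 = 61.
Producer surplus without the control is ½ · (18 - 3.375) · 117 = 855.5625.
With the ceiling, producers sell 61 units at 11, so PS = ½ · (11 - 3.375) · 61 = 232.5625.
Change in producer surplus = 232.5625 - 855.5625 = -623.

-623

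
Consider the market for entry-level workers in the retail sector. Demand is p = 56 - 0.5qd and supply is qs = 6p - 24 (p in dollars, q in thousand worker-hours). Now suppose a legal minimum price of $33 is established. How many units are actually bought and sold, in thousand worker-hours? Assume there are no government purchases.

46

Rearranging demand gives qd = 112 - 2p. Setting quantity demanded equal to quantity supplied, 112 - 2p = 6p - 24, gives p* = 17 and q* = 78.
Since 33 > 17, the floor is binding.
At p = 33: qd = 112 - 2·33 = 46 and qs = 6·33 - 24 = 174.
The quantity actually transacted is the short side, demand: 46.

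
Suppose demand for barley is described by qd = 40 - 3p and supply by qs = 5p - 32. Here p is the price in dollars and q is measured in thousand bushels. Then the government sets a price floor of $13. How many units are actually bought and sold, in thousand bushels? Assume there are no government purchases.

1

Equilibrium: 40 - 3p = 5p - 32, so 72 = 8p and p* = 9, q* = 13.
Because the floor (13) lies above the market-clearing price, it is binding.
At p = 13: qd = 40 - 3·13 = 1 and qs = 5·13 - 32 = 33.
The quantity actually transacted is the short side, demand: 1.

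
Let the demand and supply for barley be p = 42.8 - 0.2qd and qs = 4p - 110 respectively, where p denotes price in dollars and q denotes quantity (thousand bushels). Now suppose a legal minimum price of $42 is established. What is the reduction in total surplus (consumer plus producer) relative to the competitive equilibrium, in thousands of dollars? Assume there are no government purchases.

Rearranging demand gives qd = 214 - 5p. In a free market, 214 - 5p = 4p - 110 gives the equilibrium p* = 36, q* = 34.
Because the floor (42) lies above the market-clearing price, it is binding.
At p = 42: qd = 214 - 5·42 = 4 and qs = 4·42 - 110 = 58.
Quantity traded falls to 4. At q = 4 the demand price is (214 - 4)/5 = 42 and the supply price is (110 + 4)/4 = 28.5.
Deadweight loss = ½ · (42 - 28.5) · (34 - 4) = ½ · 13.5 · 30 = 202.5.

202.5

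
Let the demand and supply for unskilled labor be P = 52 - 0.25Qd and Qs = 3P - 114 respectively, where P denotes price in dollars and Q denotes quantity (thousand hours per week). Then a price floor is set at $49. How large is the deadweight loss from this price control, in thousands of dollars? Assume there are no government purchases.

Rearranging demand gives Qd = 208 - 4P. Equilibrium: 208 - 4P = 3P - 114, so 322 = 7P and P* = 46, Q* = 24.
The floor of 49 is above the equilibrium price 46, so it binds.
At P = 49: Qd = 208 - 4·49 = 12 and Qs = 3·49 - 114 = 33.
Quantity traded falls to 12. At Q = 12 the demand price is (208 - 12)/4 = 49 and the supply price is (114 + 12)/3 = 42.
Deadweight loss = ½ · (49 - 42) · (24 - 12) = ½ · 7 · 12 = 42.

42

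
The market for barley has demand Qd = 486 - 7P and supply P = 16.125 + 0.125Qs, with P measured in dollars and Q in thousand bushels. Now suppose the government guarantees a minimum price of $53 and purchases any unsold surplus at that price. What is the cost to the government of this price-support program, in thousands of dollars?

9540

Rearranging supply gives Qs = 8P - 129. In a free market, 486 - 7P = 8P - 129 gives the equilibrium P* = 41, Q* = 199.
Because the floor (53) lies above the market-clearing price, it is binding.
At P = 53: Qd = 486 - 7·53 = 115 and Qs = 8·53 - 129 = 295.
Surplus = Qs - Qd = 180.
Government expenditure = surplus × support price = 180 × 53 = 9540.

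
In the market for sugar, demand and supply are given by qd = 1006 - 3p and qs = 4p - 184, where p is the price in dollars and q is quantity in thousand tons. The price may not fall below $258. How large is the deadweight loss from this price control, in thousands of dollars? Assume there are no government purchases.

20328

Without the control the market clears where 1006 - 3p = 4p - 184, i.e. p* = 170 and q* = 496.
The floor of 258 is above the equilibrium price 170, so it binds.
At p = 258: qd = 1006 - 3·258 = 232 and qs = 4·258 - 184 = 848.
Quantity traded falls to 232. At q = 232 the demand price is (1006 - 232)/3 = 258 and the supply price is (184 + 232)/4 = 104.
Deadweight loss = ½ · (258 - 104) · (496 - 232) = ½ · 154 · 264 = 20328.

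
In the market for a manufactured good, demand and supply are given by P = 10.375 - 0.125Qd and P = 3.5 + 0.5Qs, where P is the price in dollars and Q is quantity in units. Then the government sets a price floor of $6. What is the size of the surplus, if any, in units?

Rearranging demand gives Qd = 83 - 8P; rearranging supply gives Qs = 2P - 7. In a free market, 83 - 8P = 2P - 7 gives the equilibrium P* = 9, Q* = 11.
The floor of 6 is below the equilibrium price 9, so it is not binding; the market clears at P* = 9, Q* = 11.
Since the control does not bind, there is no surplus.

0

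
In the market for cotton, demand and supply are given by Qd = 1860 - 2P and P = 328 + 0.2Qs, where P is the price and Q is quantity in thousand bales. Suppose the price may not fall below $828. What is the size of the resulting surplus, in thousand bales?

Rearranging supply gives Qs = 5P - 1640. Without the control the market clears where 1860 - 2P = 5P - 1640, i.e. P* = 500 and Q* = 860.
Since 828 > 500, the floor is binding.
At P = 828: Qd = 1860 - 2·828 = 204 and Qs = 5·828 - 1640 = 2500.
Surplus = Qs - Qd = 2500 - 204 = 2296.

2296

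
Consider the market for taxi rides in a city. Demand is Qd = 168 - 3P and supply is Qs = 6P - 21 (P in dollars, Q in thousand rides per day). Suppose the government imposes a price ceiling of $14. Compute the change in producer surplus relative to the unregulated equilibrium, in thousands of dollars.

-588

Without the control the market clears where 168 - 3P = 6P - 21, i.e. P* = 21 and Q* = 105.
The ceiling of 14 is below the equilibrium price 21, so it binds.
At P = 14: Qd = 168 - 3·14 = 126 and Qs = 6·14 - 21 = 63.
Producer surplus without the control is ½ · (21 - 3.5) · 105 = 918.75.
With the ceiling, producers sell 63 units at 14, so PS = ½ · (14 - 3.5) · 63 = 330.75.
Change in producer surplus = 330.75 - 918.75 = -588.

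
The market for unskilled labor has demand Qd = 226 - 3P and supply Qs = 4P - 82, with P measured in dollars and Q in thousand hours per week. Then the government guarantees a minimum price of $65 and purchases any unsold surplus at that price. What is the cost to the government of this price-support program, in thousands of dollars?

Setting quantity demanded equal to quantity supplied, 226 - 3P = 4P - 82, gives P* = 44 and Q* = 94.
Because the floor (65) lies above the market-clearing price, it is binding.
At P = 65: Qd = 226 - 3·65 = 31 and Qs = 4·65 - 82 = 178.
Surplus = Qs - Qd = 147.
Government expenditure = surplus × support price = 147 × 65 = 9555.

9555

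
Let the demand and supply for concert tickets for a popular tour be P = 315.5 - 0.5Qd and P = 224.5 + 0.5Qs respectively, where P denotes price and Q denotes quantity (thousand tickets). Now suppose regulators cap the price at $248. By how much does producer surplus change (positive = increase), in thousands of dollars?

-1518

Rearranging demand gives Qd = 631 - 2P; rearranging supply gives Qs = 2P - 449. In a free market, 631 - 2P = 2P - 449 gives the equilibrium P* = 270, Q* = 91.
Because the ceiling (248) lies below the market-clearing price, it is binding.
At P = 248: Qd = 631 - 2·248 = 135 and Qs = 2·248 - 449 = 47.
Producer surplus without the control is ½ · (270 - 224.5) · 91 = 2070.25.
With the ceiling, producers sell 47 units at 248, so PS = ½ · (248 - 224.5) · 47 = 552.25.
Change in producer surplus = 552.25 - 2070.25 = -1518.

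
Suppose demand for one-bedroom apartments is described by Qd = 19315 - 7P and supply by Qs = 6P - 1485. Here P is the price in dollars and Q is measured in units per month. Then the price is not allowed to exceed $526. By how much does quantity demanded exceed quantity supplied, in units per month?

13962

Without the control the market clears where 19315 - 7P = 6P - 1485, i.e. P* = 1600 and Q* = 8115.
Since 526 < 1600, the ceiling is binding.
At P = 526: Qd = 19315 - 7·526 = 15633 and Qs = 6·526 - 1485 = 1671.
Shortage = Qd - Qs = 15633 - 1671 = 13962.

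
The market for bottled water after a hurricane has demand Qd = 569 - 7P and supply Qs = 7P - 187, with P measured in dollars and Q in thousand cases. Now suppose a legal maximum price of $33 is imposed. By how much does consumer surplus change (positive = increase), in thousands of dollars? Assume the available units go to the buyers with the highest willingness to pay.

Setting quantity demanded equal to quantity supplied, 569 - 7P = 7P - 187, gives P* = 54 and Q* = 191.
Because the ceiling (33) lies below the market-clearing price, it is binding.
At P = 33: Qd = 569 - 7·33 = 338 and Qs = 7·33 - 187 = 44.
Consumer surplus without the control is ½ · (569/7 - 54) · 191 = 36481/14.
With the ceiling, 44 units are sold at 33 (assume they go to the highest-value buyers). The demand price at Q = 44 is 75, so CS = ½ · [(569/7 - 33) + (75 - 33)] · 44 = 13904/7.
Change in consumer surplus = 13904/7 - 36481/14 = -619.5.

-619.5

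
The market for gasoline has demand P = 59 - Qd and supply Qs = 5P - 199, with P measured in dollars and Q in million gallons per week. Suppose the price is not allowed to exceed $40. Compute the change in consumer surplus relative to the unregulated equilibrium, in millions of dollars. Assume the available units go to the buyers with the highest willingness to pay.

-109.5

Rearranging demand gives Qd = 59 - P. Equilibrium: 59 - P = 5P - 199, so 258 = 6P and P* = 43, Q* = 16.
The ceiling of 40 is below the equilibrium price 43, so it binds.
At P = 40: Qd = 59 - 40 = 19 and Qs = 5·40 - 199 = 1.
Consumer surplus without the control is ½ · (59 - 43) · 16 = 128.
With the ceiling, 1 units are sold at 40 (assume they go to the highest-value buyers). The demand price at Q = 1 is 58, so CS = ½ · [(59 - 40) + (58 - 40)] · 1 = 18.5.
Change in consumer surplus = 18.5 - 128 = -109.5.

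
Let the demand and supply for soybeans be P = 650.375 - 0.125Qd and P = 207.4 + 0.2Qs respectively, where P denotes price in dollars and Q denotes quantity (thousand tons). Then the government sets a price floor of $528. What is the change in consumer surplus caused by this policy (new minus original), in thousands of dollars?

-56208

Rearranging demand gives Qd = 5203 - 8P; rearranging supply gives Qs = 5P - 1037. Without the control the market clears where 5203 - 8P = 5P - 1037, i.e. P* = 480 and Q* = 1363.
Because the floor (528) lies above the market-clearing price, it is binding.
At P = 528: Qd = 5203 - 8·528 = 979 and Qs = 5·528 - 1037 = 1603.
Consumer surplus without the control is ½ · (650.375 - 480) · 1363 = 116110.5625.
With the floor, consumers buy 979 units at 528, so CS = ½ · (650.375 - 528) · 979 = 59902.5625.
Change in consumer surplus = 59902.5625 - 116110.5625 = -56208.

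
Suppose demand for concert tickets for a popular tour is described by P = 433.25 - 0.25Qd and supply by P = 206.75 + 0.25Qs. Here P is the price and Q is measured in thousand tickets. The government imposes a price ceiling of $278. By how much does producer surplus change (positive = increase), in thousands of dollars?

-15498

Rearranging demand gives Qd = 1733 - 4P; rearranging supply gives Qs = 4P - 827. In a free market, 1733 - 4P = 4P - 827 gives the equilibrium P* = 320, Q* = 453.
The ceiling of 278 is below the equilibrium price 320, so it binds.
At P = 278: Qd = 1733 - 4·278 = 621 and Qs = 4·278 - 827 = 285.
Producer surplus without the control is ½ · (320 - 206.75) · 453 = 25651.125.
With the ceiling, producers sell 285 units at 278, so PS = ½ · (278 - 206.75) · 285 = 10153.125.
Change in producer surplus = 10153.125 - 25651.125 = -15498.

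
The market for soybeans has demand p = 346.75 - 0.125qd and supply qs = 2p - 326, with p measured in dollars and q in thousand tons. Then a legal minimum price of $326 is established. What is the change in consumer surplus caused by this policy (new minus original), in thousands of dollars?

-3680

Rearranging demand gives qd = 2774 - 8p. Equilibrium: 2774 - 8p = 2p - 326, so 3100 = 10p and p* = 310, q* = 294.
The floor of 326 is above the equilibrium price 310, so it binds.
At p = 326: qd = 2774 - 8·326 = 166 and qs = 2·326 - 326 = 326.
Consumer surplus without the control is ½ · (346.75 - 310) · 294 = 5402.25.
With the floor, consumers buy 166 units at 326, so CS = ½ · (346.75 - 326) · 166 = 1722.25.
Change in consumer surplus = 1722.25 - 5402.25 = -3680.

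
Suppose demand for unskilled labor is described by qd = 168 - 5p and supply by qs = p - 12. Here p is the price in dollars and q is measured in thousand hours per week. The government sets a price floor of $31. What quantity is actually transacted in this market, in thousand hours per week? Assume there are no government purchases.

13

Setting quantity demanded equal to quantity supplied, 168 - 5p = p - 12, gives p* = 30 and q* = 18.
Since 31 > 30, the floor is binding.
At p = 31: qd = 168 - 5·31 = 13 and qs = 31 - 12 = 19.
The quantity actually transacted is the short side, demand: 13.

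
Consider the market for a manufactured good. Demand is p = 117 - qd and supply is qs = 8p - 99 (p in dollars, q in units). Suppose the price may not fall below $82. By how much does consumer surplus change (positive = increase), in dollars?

Rearranging demand gives qd = 117 - p. Setting quantity demanded equal to quantity supplied, 117 - p = 8p - 99, gives p* = 24 and q* = 93.
Since 82 > 24, the floor is binding.
At p = 82: qd = 117 - 82 = 35 and qs = 8·82 - 99 = 557.
Consumer surplus without the control is ½ · (117 - 24) · 93 = 4324.5.
With the floor, consumers buy 35 units at 82, so CS = ½ · (117 - 82) · 35 = 612.5.
Change in consumer surplus = 612.5 - 4324.5 = -3712.

-3712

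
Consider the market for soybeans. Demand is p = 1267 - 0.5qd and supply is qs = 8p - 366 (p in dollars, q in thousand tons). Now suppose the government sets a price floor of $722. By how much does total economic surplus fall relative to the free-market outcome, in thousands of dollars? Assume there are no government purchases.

233280

Rearranging demand gives qd = 2534 - 2p. Equilibrium: 2534 - 2p = 8p - 366, so 2900 = 10p and p* = 290, q* = 1954.
Because the floor (722) lies above the market-clearing price, it is binding.
At p = 722: qd = 2534 - 2·722 = 1090 and qs = 8·722 - 366 = 5410.
Quantity traded falls to 1090. At q = 1090 the demand price is (2534 - 1090)/2 = 722 and the supply price is (366 + 1090)/8 = 182.
Deadweight loss = ½ · (722 - 182) · (1954 - 1090) = ½ · 540 · 864 = 233280.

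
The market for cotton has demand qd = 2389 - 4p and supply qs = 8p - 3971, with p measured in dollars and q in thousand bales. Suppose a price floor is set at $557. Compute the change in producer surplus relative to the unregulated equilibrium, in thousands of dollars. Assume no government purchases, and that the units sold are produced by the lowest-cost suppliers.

Equilibrium: 2389 - 4p = 8p - 3971, so 6360 = 12p and p* = 530, q* = 269.
Because the floor (557) lies above the market-clearing price, it is binding.
At p = 557: qd = 2389 - 4·557 = 161 and qs = 8·557 - 3971 = 485.
Producer surplus without the control is ½ · (530 - 496.375) · 269 = 4522.5625.
With the floor, 161 units are sold at 557. The supply price at q = 161 is 516.5, so PS = ½ · [(557 - 496.375) + (557 - 516.5)] · 161 = 8140.5625.
Change in producer surplus = 8140.5625 - 4522.5625 = 3618.

3618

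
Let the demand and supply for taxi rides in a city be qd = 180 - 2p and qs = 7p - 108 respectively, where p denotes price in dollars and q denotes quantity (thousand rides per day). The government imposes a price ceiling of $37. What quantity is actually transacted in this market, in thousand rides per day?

116

Without the control the market clears where 180 - 2p = 7p - 108, i.e. p* = 32 and q* = 116.
Since 37 is above p* = 32, the ceiling does not bind and the free-market outcome prevails.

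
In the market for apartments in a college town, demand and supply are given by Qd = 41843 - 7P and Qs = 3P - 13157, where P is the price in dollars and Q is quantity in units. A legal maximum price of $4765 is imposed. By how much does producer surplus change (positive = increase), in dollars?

-1646767.5

In a free market, 41843 - 7P = 3P - 13157 gives the equilibrium P* = 5500, Q* = 3343.
Since 4765 < 5500, the ceiling is binding.
At P = 4765: Qd = 41843 - 7·4765 = 8488 and Qs = 3·4765 - 13157 = 1138.
Producer surplus without the control is ½ · (5500 - 13157/3) · 3343 = 11175649/6.
With the ceiling, producers sell 1138 units at 4765, so PS = ½ · (4765 - 13157/3) · 1138 = 647522/3.
Change in producer surplus = 647522/3 - 11175649/6 = -1646767.5.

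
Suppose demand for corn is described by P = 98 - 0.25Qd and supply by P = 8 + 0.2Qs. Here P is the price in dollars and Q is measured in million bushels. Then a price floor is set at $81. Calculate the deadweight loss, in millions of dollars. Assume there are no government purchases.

3920.4

Rearranging demand gives Qd = 392 - 4P; rearranging supply gives Qs = 5P - 40. Without the control the market clears where 392 - 4P = 5P - 40, i.e. P* = 48 and Q* = 200.
Since 81 > 48, the floor is binding.
At P = 81: Qd = 392 - 4·81 = 68 and Qs = 5·81 - 40 = 365.
Quantity traded falls to 68. At Q = 68 the demand price is (392 - 68)/4 = 81 and the supply price is (40 + 68)/5 = 21.6.
Deadweight loss = ½ · (81 - 21.6) · (200 - 68) = ½ · 59.4 · 132 = 3920.4.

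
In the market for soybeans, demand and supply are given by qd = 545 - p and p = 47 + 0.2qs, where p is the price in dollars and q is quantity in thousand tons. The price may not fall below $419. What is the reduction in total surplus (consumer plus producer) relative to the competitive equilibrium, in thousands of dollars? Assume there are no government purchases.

Rearranging supply gives qs = 5p - 235. Equilibrium: 545 - p = 5p - 235, so 780 = 6p and p* = 130, q* = 415.
Because the floor (419) lies above the market-clearing price, it is binding.
At p = 419: qd = 545 - 419 = 126 and qs = 5·419 - 235 = 1860.
Quantity traded falls to 126. At q = 126 the demand price is 545 - 126 = 419 and the supply price is (235 + 126)/5 = 72.2.
Deadweight loss = ½ · (419 - 72.2) · (415 - 126) = ½ · 346.8 · 289 = 50112.6.

50112.6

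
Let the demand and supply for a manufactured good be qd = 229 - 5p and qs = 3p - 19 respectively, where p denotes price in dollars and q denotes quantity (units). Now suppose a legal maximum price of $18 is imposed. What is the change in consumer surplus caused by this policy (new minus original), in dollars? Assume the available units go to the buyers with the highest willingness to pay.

302.9

In a free market, 229 - 5p = 3p - 19 gives the equilibrium p* = 31, q* = 74.
The ceiling of 18 is below the equilibrium price 31, so it binds.
At p = 18: qd = 229 - 5·18 = 139 and qs = 3·18 - 19 = 35.
Consumer surplus without the control is ½ · (45.8 - 31) · 74 = 547.6.
With the ceiling, 35 units are sold at 18 (assume they go to the highest-value buyers). The demand price at q = 35 is 38.8, so CS = ½ · [(45.8 - 18) + (38.8 - 18)] · 35 = 850.5.
Change in consumer surplus = 850.5 - 547.6 = 302.9.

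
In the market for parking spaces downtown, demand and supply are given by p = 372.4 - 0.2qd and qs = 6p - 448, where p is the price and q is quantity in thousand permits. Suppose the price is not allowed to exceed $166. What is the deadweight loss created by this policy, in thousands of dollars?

Rearranging demand gives qd = 1862 - 5p. In a free market, 1862 - 5p = 6p - 448 gives the equilibrium p* = 210, q* = 812.
The ceiling of 166 is below the equilibrium price 210, so it binds.
At p = 166: qd = 1862 - 5·166 = 1032 and qs = 6·166 - 448 = 548.
Quantity traded falls to 548. At q = 548 the demand price is (1862 - 548)/5 = 262.8 and the supply price is (448 + 548)/6 = 166.
Deadweight loss = ½ · (262.8 - 166) · (812 - 548) = ½ · 96.8 · 264 = 12777.6.

12777.6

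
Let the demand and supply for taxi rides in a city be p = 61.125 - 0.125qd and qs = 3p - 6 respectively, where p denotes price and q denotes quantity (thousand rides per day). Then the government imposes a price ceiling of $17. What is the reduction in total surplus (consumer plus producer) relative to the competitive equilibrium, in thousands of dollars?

1617

Rearranging demand gives qd = 489 - 8p. Without the control the market clears where 489 - 8p = 3p - 6, i.e. p* = 45 and q* = 129.
Since 17 < 45, the ceiling is binding.
At p = 17: qd = 489 - 8·17 = 353 and qs = 3·17 - 6 = 45.
Quantity traded falls to 45. At q = 45 the demand price is (489 - 45)/8 = 55.5 and the supply price is (6 + 45)/3 = 17.
Deadweight loss = ½ · (55.5 - 17) · (129 - 45) = ½ · 38.5 · 84 = 1617.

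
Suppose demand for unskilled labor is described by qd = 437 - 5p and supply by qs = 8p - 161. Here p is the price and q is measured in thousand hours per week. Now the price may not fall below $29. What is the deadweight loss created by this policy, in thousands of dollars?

0

Without the control the market clears where 437 - 5p = 8p - 161, i.e. p* = 46 and q* = 207.
The floor of 29 is below the equilibrium price 46, so it is not binding; the market clears at p* = 46, q* = 207.
Since the control does not bind, no trades are prevented and deadweight loss is zero.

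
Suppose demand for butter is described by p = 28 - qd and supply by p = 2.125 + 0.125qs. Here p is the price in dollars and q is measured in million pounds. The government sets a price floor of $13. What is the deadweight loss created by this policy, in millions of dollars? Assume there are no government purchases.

Rearranging demand gives qd = 28 - p; rearranging supply gives qs = 8p - 17. Equilibrium: 28 - p = 8p - 17, so 45 = 9p and p* = 5, q* = 23.
Since 13 > 5, the floor is binding.
At p = 13: qd = 28 - 13 = 15 and qs = 8·13 - 17 = 87.
Quantity traded falls to 15. At q = 15 the demand price is 28 - 15 = 13 and the supply price is (17 + 15)/8 = 4.
Deadweight loss = ½ · (13 - 4) · (23 - 15) = ½ · 9 · 8 = 36.

36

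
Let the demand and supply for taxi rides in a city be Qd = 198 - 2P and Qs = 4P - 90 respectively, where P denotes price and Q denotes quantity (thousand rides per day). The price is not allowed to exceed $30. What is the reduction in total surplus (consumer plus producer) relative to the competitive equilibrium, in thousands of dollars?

Equilibrium: 198 - 2P = 4P - 90, so 288 = 6P and P* = 48, Q* = 102.
Since 30 < 48, the ceiling is binding.
At P = 30: Qd = 198 - 2·30 = 138 and Qs = 4·30 - 90 = 30.
Quantity traded falls to 30. At Q = 30 the demand price is (198 - 30)/2 = 84 and the supply price is (90 + 30)/4 = 30.
Deadweight loss = ½ · (84 - 30) · (102 - 30) = ½ · 54 · 72 = 1944.

1944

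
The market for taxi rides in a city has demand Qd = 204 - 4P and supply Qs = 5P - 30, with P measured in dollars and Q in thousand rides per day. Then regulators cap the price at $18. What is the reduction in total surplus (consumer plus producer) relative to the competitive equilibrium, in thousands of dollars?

In a free market, 204 - 4P = 5P - 30 gives the equilibrium P* = 26, Q* = 100.
The ceiling of 18 is below the equilibrium price 26, so it binds.
At P = 18: Qd = 204 - 4·18 = 132 and Qs = 5·18 - 30 = 60.
Quantity traded falls to 60. At Q = 60 the demand price is (204 - 60)/4 = 36 and the supply price is (30 + 60)/5 = 18.
Deadweight loss = ½ · (36 - 18) · (100 - 60) = ½ · 18 · 40 = 360.

360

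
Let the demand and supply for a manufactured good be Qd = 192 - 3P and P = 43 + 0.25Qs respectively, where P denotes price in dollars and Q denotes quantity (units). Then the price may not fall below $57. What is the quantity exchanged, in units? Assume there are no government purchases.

Rearranging supply gives Qs = 4P - 172. Without the control the market clears where 192 - 3P = 4P - 172, i.e. P* = 52 and Q* = 36.
The floor of 57 is above the equilibrium price 52, so it binds.
At P = 57: Qd = 192 - 3·57 = 21 and Qs = 4·57 - 172 = 56.
The quantity actually transacted is the short side, demand: 21.

21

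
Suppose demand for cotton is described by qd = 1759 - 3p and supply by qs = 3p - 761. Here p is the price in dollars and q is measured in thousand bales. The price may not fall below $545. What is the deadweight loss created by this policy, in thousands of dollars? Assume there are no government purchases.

In a free market, 1759 - 3p = 3p - 761 gives the equilibrium p* = 420, q* = 499.
Since 545 > 420, the floor is binding.
At p = 545: qd = 1759 - 3·545 = 124 and qs = 3·545 - 761 = 874.
Quantity traded falls to 124. At q = 124 the demand price is (1759 - 124)/3 = 545 and the supply price is (761 + 124)/3 = 295.
Deadweight loss = ½ · (545 - 295) · (499 - 124) = ½ · 250 · 375 = 46875.

46875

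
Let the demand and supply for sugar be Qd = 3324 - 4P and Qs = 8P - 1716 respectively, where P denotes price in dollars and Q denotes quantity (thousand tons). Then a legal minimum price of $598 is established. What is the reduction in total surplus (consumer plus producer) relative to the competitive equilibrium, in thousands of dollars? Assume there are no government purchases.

95052

Without the control the market clears where 3324 - 4P = 8P - 1716, i.e. P* = 420 and Q* = 1644.
The floor of 598 is above the equilibrium price 420, so it binds.
At P = 598: Qd = 3324 - 4·598 = 932 and Qs = 8·598 - 1716 = 3068.
Quantity traded falls to 932. At Q = 932 the demand price is (3324 - 932)/4 = 598 and the supply price is (1716 + 932)/8 = 331.
Deadweight loss = ½ · (598 - 331) · (1644 - 932) = ½ · 267 · 712 = 95052.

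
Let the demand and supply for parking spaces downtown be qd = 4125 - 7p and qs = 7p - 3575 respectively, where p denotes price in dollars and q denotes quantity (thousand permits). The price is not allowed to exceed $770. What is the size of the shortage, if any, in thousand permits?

Setting quantity demanded equal to quantity supplied, 4125 - 7p = 7p - 3575, gives p* = 550 and q* = 275.
Since 770 is above p* = 550, the ceiling does not bind and the free-market outcome prevails.
Since the control does not bind, there is no shortage.

0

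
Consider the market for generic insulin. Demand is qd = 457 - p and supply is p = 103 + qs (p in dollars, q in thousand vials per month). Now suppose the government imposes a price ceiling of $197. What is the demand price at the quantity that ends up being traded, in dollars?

363

Rearranging supply gives qs = p - 103. Equilibrium: 457 - p = p - 103, so 560 = 2p and p* = 280, q* = 177.
Since 197 < 280, the ceiling is binding.
At p = 197: qd = 457 - 197 = 260 and qs = 197 - 103 = 94.
Only 94 units reach the market. On the demand curve, the marginal buyer's willingness to pay at q = 94 is (457 - 94) = 363.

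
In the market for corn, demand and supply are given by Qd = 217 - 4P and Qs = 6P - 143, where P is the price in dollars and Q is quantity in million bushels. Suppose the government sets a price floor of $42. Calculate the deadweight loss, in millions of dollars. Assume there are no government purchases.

Without the control the market clears where 217 - 4P = 6P - 143, i.e. P* = 36 and Q* = 73.
Since 42 > 36, the floor is binding.
At P = 42: Qd = 217 - 4·42 = 49 and Qs = 6·42 - 143 = 109.
Quantity traded falls to 49. At Q = 49 the demand price is (217 - 49)/4 = 42 and the supply price is (143 + 49)/6 = 32.
Deadweight loss = ½ · (42 - 32) · (73 - 49) = ½ · 10 · 24 = 120.

120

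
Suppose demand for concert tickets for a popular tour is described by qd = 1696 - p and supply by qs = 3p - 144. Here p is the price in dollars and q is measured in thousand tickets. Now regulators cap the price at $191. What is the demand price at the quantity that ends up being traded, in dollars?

1267

Equilibrium: 1696 - p = 3p - 144, so 1840 = 4p and p* = 460, q* = 1236.
Since 191 < 460, the ceiling is binding.
At p = 191: qd = 1696 - 191 = 1505 and qs = 3·191 - 144 = 429.
Only 429 units reach the market. On the demand curve, the marginal buyer's willingness to pay at q = 429 is (1696 - 429) = 1267.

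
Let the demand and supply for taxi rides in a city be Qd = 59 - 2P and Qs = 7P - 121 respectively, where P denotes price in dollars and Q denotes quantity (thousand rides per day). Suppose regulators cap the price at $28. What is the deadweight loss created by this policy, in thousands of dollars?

Setting quantity demanded equal to quantity supplied, 59 - 2P = 7P - 121, gives P* = 20 and Q* = 19.
Since 28 is above P* = 20, the ceiling does not bind and the free-market outcome prevails.
Since the control does not bind, no trades are prevented and deadweight loss is zero.

0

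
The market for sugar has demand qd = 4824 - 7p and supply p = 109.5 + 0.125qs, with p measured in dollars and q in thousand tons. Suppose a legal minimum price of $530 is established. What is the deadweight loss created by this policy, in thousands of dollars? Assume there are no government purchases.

147656.25

Rearranging supply gives qs = 8p - 876. Setting quantity demanded equal to quantity supplied, 4824 - 7p = 8p - 876, gives p* = 380 and q* = 2164.
Since 530 > 380, the floor is binding.
At p = 530: qd = 4824 - 7·530 = 1114 and qs = 8·530 - 876 = 3364.
Quantity traded falls to 1114. At q = 1114 the demand price is (4824 - 1114)/7 = 530 and the supply price is (876 + 1114)/8 = 248.75.
Deadweight loss = ½ · (530 - 248.75) · (2164 - 1114) = ½ · 281.25 · 1050 = 147656.25.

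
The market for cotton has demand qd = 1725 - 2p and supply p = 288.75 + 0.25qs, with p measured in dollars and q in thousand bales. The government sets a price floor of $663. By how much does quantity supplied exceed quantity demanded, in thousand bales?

Rearranging supply gives qs = 4p - 1155. Equilibrium: 1725 - 2p = 4p - 1155, so 2880 = 6p and p* = 480, q* = 765.
Because the floor (663) lies above the market-clearing price, it is binding.
At p = 663: qd = 1725 - 2·663 = 399 and qs = 4·663 - 1155 = 1497.
Surplus = qs - qd = 1497 - 399 = 1098.

1098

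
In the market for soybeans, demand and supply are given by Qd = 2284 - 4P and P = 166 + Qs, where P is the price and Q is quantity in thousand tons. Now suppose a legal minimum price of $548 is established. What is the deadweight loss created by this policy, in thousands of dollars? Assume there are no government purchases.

Rearranging supply gives Qs = P - 166. Equilibrium: 2284 - 4P = P - 166, so 2450 = 5P and P* = 490, Q* = 324.
Since 548 > 490, the floor is binding.
At P = 548: Qd = 2284 - 4·548 = 92 and Qs = 548 - 166 = 382.
Quantity traded falls to 92. At Q = 92 the demand price is (2284 - 92)/4 = 548 and the supply price is 166 + 92 = 258.
Deadweight loss = ½ · (548 - 258) · (324 - 92) = ½ · 290 · 232 = 33640.

33640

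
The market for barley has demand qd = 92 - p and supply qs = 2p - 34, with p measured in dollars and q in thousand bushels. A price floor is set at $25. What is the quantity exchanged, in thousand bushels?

Without the control the market clears where 92 - p = 2p - 34, i.e. p* = 42 and q* = 50.
The floor of 25 is below the equilibrium price 42, so it is not binding; the market clears at p* = 42, q* = 50.

50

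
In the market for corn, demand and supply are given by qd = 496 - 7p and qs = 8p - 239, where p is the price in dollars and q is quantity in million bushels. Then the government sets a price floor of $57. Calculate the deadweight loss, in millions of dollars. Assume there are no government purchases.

Setting quantity demanded equal to quantity supplied, 496 - 7p = 8p - 239, gives p* = 49 and q* = 153.
Since 57 > 49, the floor is binding.
At p = 57: qd = 496 - 7·57 = 97 and qs = 8·57 - 239 = 217.
Quantity traded falls to 97. At q = 97 the demand price is (496 - 97)/7 = 57 and the supply price is (239 + 97)/8 = 42.
Deadweight loss = ½ · (57 - 42) · (153 - 97) = ½ · 15 · 56 = 420.

420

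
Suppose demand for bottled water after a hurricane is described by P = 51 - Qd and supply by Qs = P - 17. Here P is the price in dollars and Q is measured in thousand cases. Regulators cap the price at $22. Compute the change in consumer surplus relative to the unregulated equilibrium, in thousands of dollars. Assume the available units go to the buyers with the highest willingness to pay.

Rearranging demand gives Qd = 51 - P. In a free market, 51 - P = P - 17 gives the equilibrium P* = 34, Q* = 17.
Because the ceiling (22) lies below the market-clearing price, it is binding.
At P = 22: Qd = 51 - 22 = 29 and Qs = 22 - 17 = 5.
Consumer surplus without the control is ½ · (51 - 34) · 17 = 144.5.
With the ceiling, 5 units are sold at 22 (assume they go to the highest-value buyers). The demand price at Q = 5 is 46, so CS = ½ · [(51 - 22) + (46 - 22)] · 5 = 132.5.
Change in consumer surplus = 132.5 - 144.5 = -12.

-12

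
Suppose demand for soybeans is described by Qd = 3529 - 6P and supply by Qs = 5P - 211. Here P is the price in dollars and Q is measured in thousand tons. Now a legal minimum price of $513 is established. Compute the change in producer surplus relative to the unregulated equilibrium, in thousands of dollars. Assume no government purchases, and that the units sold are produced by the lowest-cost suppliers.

Without the control the market clears where 3529 - 6P = 5P - 211, i.e. P* = 340 and Q* = 1489.
Because the floor (513) lies above the market-clearing price, it is binding.
At P = 513: Qd = 3529 - 6·513 = 451 and Qs = 5·513 - 211 = 2354.
Producer surplus without the control is ½ · (340 - 42.2) · 1489 = 221712.1.
With the floor, 451 units are sold at 513. The supply price at Q = 451 is 132.4, so PS = ½ · [(513 - 42.2) + (513 - 132.4)] · 451 = 191990.7.
Change in producer surplus = 191990.7 - 221712.1 = -29721.4.

-29721.4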